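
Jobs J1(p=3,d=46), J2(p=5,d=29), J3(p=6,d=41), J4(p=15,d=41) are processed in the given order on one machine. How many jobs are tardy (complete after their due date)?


Completion vs due date:
  J1: C=3, d=46 → on time
  J2: C=8, d=29 → on time
  J3: C=14, d=41 → on time
  J4: C=29, d=41 → on time
Tardy jobs: none
Count = 0


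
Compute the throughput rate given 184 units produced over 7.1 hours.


Throughput = units / time
= 184 / 7.1
= 25.9 units/hour


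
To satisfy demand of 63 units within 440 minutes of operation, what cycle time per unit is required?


Cycle time = available time / demand
= 440 / 63
= 6.98 min/unit


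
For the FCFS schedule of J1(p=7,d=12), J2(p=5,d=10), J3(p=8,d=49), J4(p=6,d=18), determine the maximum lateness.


Lateness per job (L = C - d):
  J1: C=7, d=12, L=-5
  J2: C=12, d=10, L=2
  J3: C=20, d=49, L=-29
  J4: C=26, d=18, L=8
Lmax = max(-5, 2, -29, 8)
= 8


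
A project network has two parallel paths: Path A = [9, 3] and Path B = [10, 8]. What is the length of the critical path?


Path A: 9 + 3 = 12
Path B: 10 + 8 = 18
Critical path = longest = max(12, 18)
= 18 (Path B)


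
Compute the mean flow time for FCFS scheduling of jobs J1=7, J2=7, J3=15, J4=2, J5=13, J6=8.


Completion times:
  J1: completes at 7
  J2: completes at 14
  J3: completes at 29
  J4: completes at 31
  J5: completes at 44
  J6: completes at 52
Sum = 177
Average = 177/6
= 29.50


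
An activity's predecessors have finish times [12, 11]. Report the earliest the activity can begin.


ES = max of all predecessor completion times
Predecessors: [12, 11]
ES = max(12, 11)
= 12


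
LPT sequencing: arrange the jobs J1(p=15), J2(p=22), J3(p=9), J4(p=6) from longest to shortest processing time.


LPT: sort by longest processing time first
  J2: p=22
  J1: p=15
  J3: p=9
  J4: p=6
Order: J2 → J1 → J3 → J4


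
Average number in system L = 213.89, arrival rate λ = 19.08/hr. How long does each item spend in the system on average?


Little's law: L = λW → W = L / λ
= 213.89 / 19.08
= 11.21 hours


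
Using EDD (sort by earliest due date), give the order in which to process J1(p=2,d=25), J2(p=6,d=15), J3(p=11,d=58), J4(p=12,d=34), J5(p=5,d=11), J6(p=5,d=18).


EDD: sort by earliest due date
  J5: d=11, p=5
  J2: d=15, p=6
  J6: d=18, p=5
  J1: d=25, p=2
  J4: d=34, p=12
  J3: d=58, p=11
Order: J5 → J2 → J6 → J1 → J4 → J3


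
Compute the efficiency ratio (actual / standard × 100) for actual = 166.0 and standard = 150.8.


Efficiency = (actual / standard) × 100
= (166.0 / 150.8) × 100
= 110.1%


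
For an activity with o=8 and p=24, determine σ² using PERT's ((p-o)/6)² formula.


σ² = ((p - o) / 6)² = (p - o)² / 36
= (24 - 8)² / 36
= 16² / 36
= 256 / 36
= 7.1111


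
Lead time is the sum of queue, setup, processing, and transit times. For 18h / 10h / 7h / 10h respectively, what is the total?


Lead time = queue + setup + processing + transit
= 18 + 10 + 7 + 10
= 45 hours


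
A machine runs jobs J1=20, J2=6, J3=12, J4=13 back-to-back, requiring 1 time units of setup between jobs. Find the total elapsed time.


Makespan = Σ processing + (n-1) × setup
= (20 + 6 + 12 + 13) + (4-1)×1
= 51 + 3
= 54 time units


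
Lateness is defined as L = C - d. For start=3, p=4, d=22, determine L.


Completion = 3 + 4 = 7
Lateness = C - d = 7 - 22
= -15


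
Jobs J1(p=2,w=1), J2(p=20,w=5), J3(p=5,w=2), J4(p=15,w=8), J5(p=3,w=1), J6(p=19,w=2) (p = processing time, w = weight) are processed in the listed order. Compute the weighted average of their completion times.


Completion times:
  J1: C=2, w×C=1×2=2
  J2: C=22, w×C=5×22=110
  J3: C=27, w×C=2×27=54
  J4: C=42, w×C=8×42=336
  J5: C=45, w×C=1×45=45
  J6: C=64, w×C=2×64=128
Sum w×C = 675
Sum w = 19
Weighted avg = 675/19
= 35.53


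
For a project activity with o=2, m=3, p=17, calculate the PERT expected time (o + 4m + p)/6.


te = (o + 4m + p) / 6
= (2 + 4×3 + 17) / 6
= (2 + 12 + 17) / 6
= 31 / 6
= 5.17


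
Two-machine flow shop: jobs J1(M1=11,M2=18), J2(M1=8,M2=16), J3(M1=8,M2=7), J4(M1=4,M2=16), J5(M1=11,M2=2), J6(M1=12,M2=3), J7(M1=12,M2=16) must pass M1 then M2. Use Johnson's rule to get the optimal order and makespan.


Johnson's rule:
Group 1 (M1≤M2, sort by M1): ['J4', 'J2', 'J1', 'J7']
Group 2 (M1>M2, sort desc M2): ['J3', 'J6', 'J5']
Sequence: J4 → J2 → J1 → J7 → J3 → J6 → J5
Makespan calculation:
  J4: M1 done=4, M2 done=20
  J2: M1 done=12, M2 done=36
  J1: M1 done=23, M2 done=54
  J7: M1 done=35, M2 done=70
  J3: M1 done=43, M2 done=77
  J6: M1 done=55, M2 done=80
  J5: M1 done=66, M2 done=82
= Sequence: J4 → J2 → J1 → J7 → J3 → J6 → J5, Makespan: 82


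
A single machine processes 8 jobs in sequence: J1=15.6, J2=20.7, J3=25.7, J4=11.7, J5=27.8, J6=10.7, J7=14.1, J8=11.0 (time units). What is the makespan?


Sequential makespan: sum all processing times
= 15.6 + 20.7 + 25.7 + 11.7 + 27.8 + 10.7 + 14.1 + 11.0
= 137.3 time units


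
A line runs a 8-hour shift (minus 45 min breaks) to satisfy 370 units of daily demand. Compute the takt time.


Available = 8×60 - 45 = 435 min
Takt time = 435 / 370
= 1.18 min/unit


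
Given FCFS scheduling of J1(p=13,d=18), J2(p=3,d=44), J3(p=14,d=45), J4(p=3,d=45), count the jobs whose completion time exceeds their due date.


Completion vs due date:
  J1: C=13, d=18 → on time
  J2: C=16, d=44 → on time
  J3: C=30, d=45 → on time
  J4: C=33, d=45 → on time
Tardy jobs: none
Count = 0


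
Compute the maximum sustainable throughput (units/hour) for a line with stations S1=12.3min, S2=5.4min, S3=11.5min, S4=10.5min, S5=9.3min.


Bottleneck = longest station time
Station times: [12.3, 5.4, 11.5, 10.5, 9.3]
Max = 12.3 min
Rate = 60 / 12.3
= 4.88 units/hour (bottleneck: 12.3min)


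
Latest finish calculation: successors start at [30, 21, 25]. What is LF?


LF = min of all successor start times
Successors start at: [30, 21, 25]
LF = min(30, 21, 25)
= 21


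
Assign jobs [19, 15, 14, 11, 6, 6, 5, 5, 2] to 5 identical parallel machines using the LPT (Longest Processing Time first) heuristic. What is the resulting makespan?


Jobs (LPT sorted): [19, 15, 14, 11, 6, 6, 5, 5, 2]
Machines: 5
  J=19 → Machine 1 (load: 0+19=19)
  J=15 → Machine 2 (load: 0+15=15)
  J=14 → Machine 3 (load: 0+14=14)
  J=11 → Machine 4 (load: 0+11=11)
  J=6 → Machine 5 (load: 0+6=6)
  J=6 → Machine 5 (load: 6+6=12)
  J=5 → Machine 4 (load: 11+5=16)
  J=5 → Machine 5 (load: 12+5=17)
  J=2 → Machine 3 (load: 14+2=16)
Machine loads: [19, 15, 16, 16, 17]
Makespan = max = 19 time units


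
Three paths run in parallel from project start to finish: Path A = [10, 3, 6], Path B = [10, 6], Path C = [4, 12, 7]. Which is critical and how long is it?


Path A: 10 + 3 + 6 = 19
Path B: 10 + 6 = 16
Path C: 4 + 12 + 7 = 23
Critical path = longest = max(19, 16, 23)
= 23 (Path C)


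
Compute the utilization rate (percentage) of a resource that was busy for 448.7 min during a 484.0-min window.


Utilization = busy / total × 100
= 448.7 / 484.0 × 100
= 92.7%


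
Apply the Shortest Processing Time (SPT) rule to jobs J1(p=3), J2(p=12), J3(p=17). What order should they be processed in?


SPT: sort by shortest processing time
  J1: p=3
  J2: p=12
  J3: p=17
Order: J1 → J2 → J3


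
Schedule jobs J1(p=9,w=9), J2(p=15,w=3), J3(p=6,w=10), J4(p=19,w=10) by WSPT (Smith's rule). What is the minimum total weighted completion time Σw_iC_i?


WSPT order (by p/w): J3 → J1 → J4 → J2
  J3: C=6, w·C=10×6=60
  J1: C=15, w·C=9×15=135
  J4: C=34, w·C=10×34=340
  J2: C=49, w·C=3×49=147
Σ w·C = 682
= 682


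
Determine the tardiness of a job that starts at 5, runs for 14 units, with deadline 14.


Completion = start + processing = 5 + 14 = 19
Tardiness = max(0, C - d) = max(0, 19 - 14)
= max(0, 5)
= 5


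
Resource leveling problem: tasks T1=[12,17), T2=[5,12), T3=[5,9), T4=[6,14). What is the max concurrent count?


Check each time point for overlaps:
  t=6: 3 tasks active (T2, T3, T4)
Max concurrent = 3


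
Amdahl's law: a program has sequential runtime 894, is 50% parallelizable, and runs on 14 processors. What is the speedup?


Amdahl's law: T_p = T × ((1-p) + p/N)
= 894 × ((1-0.5) + 0.5/14)
= 894 × (0.50 + 0.0357)
= 894 × 0.5357
= 478.93
Speedup = 894/478.93
= 1.87×


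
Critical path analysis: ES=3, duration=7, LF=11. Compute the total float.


EF = ES + duration = 3 + 7 = 10
LS = LF - duration = 11 - 7 = 4
Total Float = LF - EF = 11 - 10
(or LS - ES = 4 - 3)
= 1


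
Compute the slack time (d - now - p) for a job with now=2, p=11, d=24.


Slack = due - current_time - processing
= 24 - 2 - 11
= 11


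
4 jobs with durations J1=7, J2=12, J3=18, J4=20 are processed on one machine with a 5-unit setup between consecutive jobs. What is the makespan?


Makespan = Σ processing + (n-1) × setup
= (7 + 12 + 18 + 20) + (4-1)×5
= 57 + 15
= 72 time units


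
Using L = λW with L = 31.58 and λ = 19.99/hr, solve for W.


Little's law: L = λW → W = L / λ
= 31.58 / 19.99
= 1.58 hours


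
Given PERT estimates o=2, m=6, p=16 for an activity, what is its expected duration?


te = (o + 4m + p) / 6
= (2 + 4×6 + 16) / 6
= (2 + 24 + 16) / 6
= 42 / 6
= 7.00


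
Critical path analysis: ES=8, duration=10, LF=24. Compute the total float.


EF = ES + duration = 8 + 10 = 18
LS = LF - duration = 24 - 10 = 14
Total Float = LF - EF = 24 - 18
(or LS - ES = 14 - 8)
= 6


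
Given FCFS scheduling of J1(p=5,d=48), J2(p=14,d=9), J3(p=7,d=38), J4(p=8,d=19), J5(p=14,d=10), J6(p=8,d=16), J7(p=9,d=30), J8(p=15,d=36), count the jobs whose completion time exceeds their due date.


Completion vs due date:
  J1: C=5, d=48 → on time
  J2: C=19, d=9 → TARDY
  J3: C=26, d=38 → on time
  J4: C=34, d=19 → TARDY
  J5: C=48, d=10 → TARDY
  J6: C=56, d=16 → TARDY
  J7: C=65, d=30 → TARDY
  J8: C=80, d=36 → TARDY
Tardy jobs: J2, J4, J5, J6, J7, J8
Count = 6


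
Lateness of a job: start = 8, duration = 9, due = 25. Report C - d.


Completion = 8 + 9 = 17
Lateness = C - d = 17 - 25
= -8


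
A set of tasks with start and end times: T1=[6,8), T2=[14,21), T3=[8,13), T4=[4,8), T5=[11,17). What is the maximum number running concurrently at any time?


Check each time point for overlaps:
  t=6: 2 tasks active (T1, T4)
Max concurrent = 2


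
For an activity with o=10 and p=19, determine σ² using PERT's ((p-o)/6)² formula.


σ² = ((p - o) / 6)² = (p - o)² / 36
= (19 - 10)² / 36
= 9² / 36
= 81 / 36
= 2.2500


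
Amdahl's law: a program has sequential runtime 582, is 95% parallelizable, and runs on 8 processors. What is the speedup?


Amdahl's law: T_p = T × ((1-p) + p/N)
= 582 × ((1-0.95) + 0.95/8)
= 582 × (0.05 + 0.1187)
= 582 × 0.1688
= 98.21
Speedup = 582/98.21
= 5.93×


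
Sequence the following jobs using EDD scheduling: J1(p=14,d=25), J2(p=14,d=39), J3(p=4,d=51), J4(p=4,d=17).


EDD: sort by earliest due date
  J4: d=17, p=4
  J1: d=25, p=14
  J2: d=39, p=14
  J3: d=51, p=4
Order: J4 → J1 → J2 → J3


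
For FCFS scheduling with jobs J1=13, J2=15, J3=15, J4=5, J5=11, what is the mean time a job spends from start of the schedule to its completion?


Completion times:
  J1: completes at 13
  J2: completes at 28
  J3: completes at 43
  J4: completes at 48
  J5: completes at 59
Sum = 191
Average = 191/5
= 38.20


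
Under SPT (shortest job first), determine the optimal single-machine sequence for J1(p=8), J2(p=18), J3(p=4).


SPT: sort by shortest processing time
  J3: p=4
  J1: p=8
  J2: p=18
Order: J3 → J1 → J2


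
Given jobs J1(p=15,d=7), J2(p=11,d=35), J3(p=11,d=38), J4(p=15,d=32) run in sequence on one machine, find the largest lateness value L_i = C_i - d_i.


Lateness per job (L = C - d):
  J1: C=15, d=7, L=8
  J2: C=26, d=35, L=-9
  J3: C=37, d=38, L=-1
  J4: C=52, d=32, L=20
Lmax = max(8, -9, -1, 20)
= 20


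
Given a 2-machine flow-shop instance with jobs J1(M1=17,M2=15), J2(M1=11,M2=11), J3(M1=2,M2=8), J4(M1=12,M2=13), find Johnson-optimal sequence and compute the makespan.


Johnson's rule:
Group 1 (M1≤M2, sort by M1): ['J3', 'J2', 'J4']
Group 2 (M1>M2, sort desc M2): ['J1']
Sequence: J3 → J2 → J4 → J1
Makespan calculation:
  J3: M1 done=2, M2 done=10
  J2: M1 done=13, M2 done=24
  J4: M1 done=25, M2 done=38
  J1: M1 done=42, M2 done=57
= Sequence: J3 → J2 → J4 → J1, Makespan: 57


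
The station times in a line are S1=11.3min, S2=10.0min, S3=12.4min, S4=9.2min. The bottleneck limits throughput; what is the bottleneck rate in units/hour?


Bottleneck = longest station time
Station times: [11.3, 10.0, 12.4, 9.2]
Max = 12.4 min
Rate = 60 / 12.4
= 4.84 units/hour (bottleneck: 12.4min)


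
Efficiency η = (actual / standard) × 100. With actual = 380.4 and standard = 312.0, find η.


Efficiency = (actual / standard) × 100
= (380.4 / 312.0) × 100
= 121.9%


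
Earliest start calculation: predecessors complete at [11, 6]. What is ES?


ES = max of all predecessor completion times
Predecessors: [11, 6]
ES = max(11, 6)
= 11


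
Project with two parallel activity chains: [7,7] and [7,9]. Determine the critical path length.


Path A: 7 + 7 = 14
Path B: 7 + 9 = 16
Critical path = longest = max(14, 16)
= 16 (Path B)


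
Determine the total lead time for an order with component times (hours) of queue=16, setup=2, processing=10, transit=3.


Lead time = queue + setup + processing + transit
= 16 + 2 + 10 + 3
= 31 hours


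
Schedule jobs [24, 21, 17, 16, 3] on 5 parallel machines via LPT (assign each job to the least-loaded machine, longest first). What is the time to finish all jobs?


Jobs (LPT sorted): [24, 21, 17, 16, 3]
Machines: 5
  J=24 → Machine 1 (load: 0+24=24)
  J=21 → Machine 2 (load: 0+21=21)
  J=17 → Machine 3 (load: 0+17=17)
  J=16 → Machine 4 (load: 0+16=16)
  J=3 → Machine 5 (load: 0+3=3)
Machine loads: [24, 21, 17, 16, 3]
Makespan = max = 24 time units


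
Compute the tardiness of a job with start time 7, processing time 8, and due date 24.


Completion = start + processing = 7 + 8 = 15
Tardiness = max(0, C - d) = max(0, 15 - 24)
= max(0, -9)
= 0


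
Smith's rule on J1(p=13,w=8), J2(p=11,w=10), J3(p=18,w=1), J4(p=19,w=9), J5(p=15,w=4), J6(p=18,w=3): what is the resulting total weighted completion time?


WSPT order (by p/w): J2 → J1 → J4 → J5 → J6 → J3
  J2: C=11, w·C=10×11=110
  J1: C=24, w·C=8×24=192
  J4: C=43, w·C=9×43=387
  J5: C=58, w·C=4×58=232
  J6: C=76, w·C=3×76=228
  J3: C=94, w·C=1×94=94
Σ w·C = 1243
= 1243


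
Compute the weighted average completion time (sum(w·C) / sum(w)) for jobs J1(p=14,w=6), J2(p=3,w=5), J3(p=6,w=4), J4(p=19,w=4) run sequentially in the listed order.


Completion times:
  J1: C=14, w×C=6×14=84
  J2: C=17, w×C=5×17=85
  J3: C=23, w×C=4×23=92
  J4: C=42, w×C=4×42=168
Sum w×C = 429
Sum w = 19
Weighted avg = 429/19
= 22.58


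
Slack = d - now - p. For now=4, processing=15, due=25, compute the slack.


Slack = due - current_time - processing
= 25 - 4 - 15
= 6


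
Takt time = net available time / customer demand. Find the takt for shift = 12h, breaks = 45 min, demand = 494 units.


Available = 12×60 - 45 = 675 min
Takt time = 675 / 494
= 1.37 min/unit


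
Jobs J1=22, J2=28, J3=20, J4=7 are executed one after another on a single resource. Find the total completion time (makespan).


Sequential makespan: sum all processing times
= 22 + 28 + 20 + 7
= 77 time units


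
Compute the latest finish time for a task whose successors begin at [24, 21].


LF = min of all successor start times
Successors start at: [24, 21]
LF = min(24, 21)
= 21


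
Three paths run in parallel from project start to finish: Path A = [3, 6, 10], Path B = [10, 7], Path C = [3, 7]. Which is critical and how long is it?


Path A: 3 + 6 + 10 = 19
Path B: 10 + 7 = 17
Path C: 3 + 7 = 10
Critical path = longest = max(19, 17, 10)
= 19 (Path A)


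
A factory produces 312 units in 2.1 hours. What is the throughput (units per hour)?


Throughput = units / time
= 312 / 2.1
= 148.6 units/hour


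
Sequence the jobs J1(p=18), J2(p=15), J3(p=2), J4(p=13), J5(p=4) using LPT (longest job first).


LPT: sort by longest processing time first
  J1: p=18
  J2: p=15
  J4: p=13
  J5: p=4
  J3: p=2
Order: J1 → J2 → J4 → J5 → J3


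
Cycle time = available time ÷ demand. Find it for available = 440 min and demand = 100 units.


Cycle time = available time / demand
= 440 / 100
= 4.40 min/unit


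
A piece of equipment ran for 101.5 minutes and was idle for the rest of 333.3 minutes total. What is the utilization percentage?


Utilization = busy / total × 100
= 101.5 / 333.3 × 100
= 30.5%


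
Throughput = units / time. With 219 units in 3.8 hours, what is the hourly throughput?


Throughput = units / time
= 219 / 3.8
= 57.6 units/hour


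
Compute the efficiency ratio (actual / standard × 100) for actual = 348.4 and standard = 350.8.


Efficiency = (actual / standard) × 100
= (348.4 / 350.8) × 100
= 99.3%


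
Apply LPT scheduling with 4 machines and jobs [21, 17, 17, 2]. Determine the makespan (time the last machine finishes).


Jobs (LPT sorted): [21, 17, 17, 2]
Machines: 4
  J=21 → Machine 1 (load: 0+21=21)
  J=17 → Machine 2 (load: 0+17=17)
  J=17 → Machine 3 (load: 0+17=17)
  J=2 → Machine 4 (load: 0+2=2)
Machine loads: [21, 17, 17, 2]
Makespan = max = 21 time units


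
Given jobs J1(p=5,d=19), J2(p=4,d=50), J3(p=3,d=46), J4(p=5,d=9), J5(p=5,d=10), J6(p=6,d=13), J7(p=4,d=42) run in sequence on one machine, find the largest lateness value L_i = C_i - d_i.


Lateness per job (L = C - d):
  J1: C=5, d=19, L=-14
  J2: C=9, d=50, L=-41
  J3: C=12, d=46, L=-34
  J4: C=17, d=9, L=8
  J5: C=22, d=10, L=12
  J6: C=28, d=13, L=15
  J7: C=32, d=42, L=-10
Lmax = max(-14, -41, -34, 8, 12, 15, -10)
= 15


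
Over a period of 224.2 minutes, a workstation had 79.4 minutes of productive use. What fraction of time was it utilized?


Utilization = busy / total × 100
= 79.4 / 224.2 × 100
= 35.4%


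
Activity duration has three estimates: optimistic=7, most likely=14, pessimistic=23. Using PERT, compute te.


te = (o + 4m + p) / 6
= (7 + 4×14 + 23) / 6
= (7 + 56 + 23) / 6
= 86 / 6
= 14.33


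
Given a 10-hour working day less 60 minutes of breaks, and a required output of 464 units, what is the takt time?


Available = 10×60 - 60 = 540 min
Takt time = 540 / 464
= 1.16 min/unit


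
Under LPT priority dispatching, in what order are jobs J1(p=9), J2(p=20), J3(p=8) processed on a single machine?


LPT: sort by longest processing time first
  J2: p=20
  J1: p=9
  J3: p=8
Order: J2 → J1 → J3


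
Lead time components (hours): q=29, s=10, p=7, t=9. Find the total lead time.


Lead time = queue + setup + processing + transit
= 29 + 10 + 7 + 9
= 55 hours


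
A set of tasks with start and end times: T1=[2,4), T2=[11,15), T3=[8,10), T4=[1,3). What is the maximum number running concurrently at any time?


Check each time point for overlaps:
  t=2: 2 tasks active (T1, T4)
Max concurrent = 2


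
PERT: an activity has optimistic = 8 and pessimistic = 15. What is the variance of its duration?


σ² = ((p - o) / 6)² = (p - o)² / 36
= (15 - 8)² / 36
= 7² / 36
= 49 / 36
= 1.3611


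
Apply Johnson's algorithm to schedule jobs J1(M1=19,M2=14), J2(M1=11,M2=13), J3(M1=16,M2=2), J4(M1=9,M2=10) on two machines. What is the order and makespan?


Johnson's rule:
Group 1 (M1≤M2, sort by M1): ['J4', 'J2']
Group 2 (M1>M2, sort desc M2): ['J1', 'J3']
Sequence: J4 → J2 → J1 → J3
Makespan calculation:
  J4: M1 done=9, M2 done=19
  J2: M1 done=20, M2 done=33
  J1: M1 done=39, M2 done=53
  J3: M1 done=55, M2 done=57
= Sequence: J4 → J2 → J1 → J3, Makespan: 57


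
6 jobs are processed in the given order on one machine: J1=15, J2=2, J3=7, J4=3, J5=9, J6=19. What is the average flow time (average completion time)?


Completion times:
  J1: completes at 15
  J2: completes at 17
  J3: completes at 24
  J4: completes at 27
  J5: completes at 36
  J6: completes at 55
Sum = 174
Average = 174/6
= 29.00


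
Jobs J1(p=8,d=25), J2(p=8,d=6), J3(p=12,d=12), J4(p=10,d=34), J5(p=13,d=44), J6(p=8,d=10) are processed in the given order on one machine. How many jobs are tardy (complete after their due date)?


Completion vs due date:
  J1: C=8, d=25 → on time
  J2: C=16, d=6 → TARDY
  J3: C=28, d=12 → TARDY
  J4: C=38, d=34 → TARDY
  J5: C=51, d=44 → TARDY
  J6: C=59, d=10 → TARDY
Tardy jobs: J2, J3, J4, J5, J6
Count = 5


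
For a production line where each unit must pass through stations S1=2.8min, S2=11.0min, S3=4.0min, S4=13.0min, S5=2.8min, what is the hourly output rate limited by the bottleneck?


Bottleneck = longest station time
Station times: [2.8, 11.0, 4.0, 13.0, 2.8]
Max = 13.0 min
Rate = 60 / 13.0
= 4.62 units/hour (bottleneck: 13.0min)


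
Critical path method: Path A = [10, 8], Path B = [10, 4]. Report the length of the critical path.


Path A: 10 + 8 = 18
Path B: 10 + 4 = 14
Critical path = longest = max(18, 14)
= 18 (Path A)


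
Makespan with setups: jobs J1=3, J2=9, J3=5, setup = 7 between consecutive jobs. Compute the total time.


Makespan = Σ processing + (n-1) × setup
= (3 + 9 + 5) + (3-1)×7
= 17 + 14
= 31 time units


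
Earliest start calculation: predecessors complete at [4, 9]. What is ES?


ES = max of all predecessor completion times
Predecessors: [4, 9]
ES = max(4, 9)
= 9


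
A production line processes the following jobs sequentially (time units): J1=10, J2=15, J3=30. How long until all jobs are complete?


Sequential makespan: sum all processing times
= 10 + 15 + 30
= 55 time units


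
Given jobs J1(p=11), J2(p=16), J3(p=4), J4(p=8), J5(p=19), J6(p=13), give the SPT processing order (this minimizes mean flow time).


SPT: sort by shortest processing time
  J3: p=4
  J4: p=8
  J1: p=11
  J6: p=13
  J2: p=16
  J5: p=19
Order: J3 → J4 → J1 → J6 → J2 → J5


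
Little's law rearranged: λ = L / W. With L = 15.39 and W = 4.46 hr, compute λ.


Little's law: L = λW → λ = L / W
= 15.39 / 4.46
= 3.45 per hour


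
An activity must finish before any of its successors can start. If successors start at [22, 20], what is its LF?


LF = min of all successor start times
Successors start at: [22, 20]
LF = min(22, 20)
= 20


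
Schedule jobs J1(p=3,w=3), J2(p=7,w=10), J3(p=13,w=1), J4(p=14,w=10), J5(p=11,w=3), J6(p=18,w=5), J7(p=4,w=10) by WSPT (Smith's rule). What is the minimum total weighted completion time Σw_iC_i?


WSPT order (by p/w): J7 → J2 → J1 → J4 → J6 → J5 → J3
  J7: C=4, w·C=10×4=40
  J2: C=11, w·C=10×11=110
  J1: C=14, w·C=3×14=42
  J4: C=28, w·C=10×28=280
  J6: C=46, w·C=5×46=230
  J5: C=57, w·C=3×57=171
  J3: C=70, w·C=1×70=70
Σ w·C = 943
= 943


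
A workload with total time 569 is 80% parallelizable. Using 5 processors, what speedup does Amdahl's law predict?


Amdahl's law: T_p = T × ((1-p) + p/N)
= 569 × ((1-0.8) + 0.8/5)
= 569 × (0.20 + 0.1600)
= 569 × 0.3600
= 204.84
Speedup = 569/204.84
= 2.78×


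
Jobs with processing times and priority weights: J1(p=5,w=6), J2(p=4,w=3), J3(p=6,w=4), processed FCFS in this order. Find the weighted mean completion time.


Completion times:
  J1: C=5, w×C=6×5=30
  J2: C=9, w×C=3×9=27
  J3: C=15, w×C=4×15=60
Sum w×C = 117
Sum w = 13
Weighted avg = 117/13
= 9.00


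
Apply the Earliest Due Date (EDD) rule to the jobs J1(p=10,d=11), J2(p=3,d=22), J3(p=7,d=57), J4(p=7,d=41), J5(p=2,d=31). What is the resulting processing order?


EDD: sort by earliest due date
  J1: d=11, p=10
  J2: d=22, p=3
  J5: d=31, p=2
  J4: d=41, p=7
  J3: d=57, p=7
Order: J1 → J2 → J5 → J4 → J3


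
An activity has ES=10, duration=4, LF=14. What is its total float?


EF = ES + duration = 10 + 4 = 14
LS = LF - duration = 14 - 4 = 10
Total Float = LF - EF = 14 - 14
(or LS - ES = 10 - 10)
= 0


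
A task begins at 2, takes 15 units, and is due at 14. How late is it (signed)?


Completion = 2 + 15 = 17
Lateness = C - d = 17 - 14
= 3


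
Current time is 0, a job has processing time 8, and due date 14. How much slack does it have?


Slack = due - current_time - processing
= 14 - 0 - 8
= 6


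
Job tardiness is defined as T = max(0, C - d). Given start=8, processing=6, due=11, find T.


Completion = start + processing = 8 + 6 = 14
Tardiness = max(0, C - d) = max(0, 14 - 11)
= max(0, 3)
= 3


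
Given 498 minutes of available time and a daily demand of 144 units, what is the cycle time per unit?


Cycle time = available time / demand
= 498 / 144
= 3.46 min/unit


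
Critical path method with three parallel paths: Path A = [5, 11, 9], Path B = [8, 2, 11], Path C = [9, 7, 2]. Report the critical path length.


Path A: 5 + 11 + 9 = 25
Path B: 8 + 2 + 11 = 21
Path C: 9 + 7 + 2 = 18
Critical path = longest = max(25, 21, 18)
= 25 (Path A)


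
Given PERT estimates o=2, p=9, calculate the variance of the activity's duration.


σ² = ((p - o) / 6)² = (p - o)² / 36
= (9 - 2)² / 36
= 7² / 36
= 49 / 36
= 1.3611


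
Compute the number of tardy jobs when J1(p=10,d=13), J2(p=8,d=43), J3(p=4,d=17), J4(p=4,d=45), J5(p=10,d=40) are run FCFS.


Completion vs due date:
  J1: C=10, d=13 → on time
  J2: C=18, d=43 → on time
  J3: C=22, d=17 → TARDY
  J4: C=26, d=45 → on time
  J5: C=36, d=40 → on time
Tardy jobs: J3
Count = 1


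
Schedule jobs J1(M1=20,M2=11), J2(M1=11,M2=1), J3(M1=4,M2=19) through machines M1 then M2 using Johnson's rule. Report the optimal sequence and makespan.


Johnson's rule:
Group 1 (M1≤M2, sort by M1): ['J3']
Group 2 (M1>M2, sort desc M2): ['J1', 'J2']
Sequence: J3 → J1 → J2
Makespan calculation:
  J3: M1 done=4, M2 done=23
  J1: M1 done=24, M2 done=35
  J2: M1 done=35, M2 done=36
= Sequence: J3 → J1 → J2, Makespan: 36


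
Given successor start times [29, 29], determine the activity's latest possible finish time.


LF = min of all successor start times
Successors start at: [29, 29]
LF = min(29, 29)
= 29


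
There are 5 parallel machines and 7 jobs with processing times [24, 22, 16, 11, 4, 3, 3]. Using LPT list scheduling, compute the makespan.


Jobs (LPT sorted): [24, 22, 16, 11, 4, 3, 3]
Machines: 5
  J=24 → Machine 1 (load: 0+24=24)
  J=22 → Machine 2 (load: 0+22=22)
  J=16 → Machine 3 (load: 0+16=16)
  J=11 → Machine 4 (load: 0+11=11)
  J=4 → Machine 5 (load: 0+4=4)
  J=3 → Machine 5 (load: 4+3=7)
  J=3 → Machine 5 (load: 7+3=10)
Machine loads: [24, 22, 16, 11, 10]
Makespan = max = 24 time units


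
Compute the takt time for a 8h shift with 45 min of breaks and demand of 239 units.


Available = 8×60 - 45 = 435 min
Takt time = 435 / 239
= 1.82 min/unit


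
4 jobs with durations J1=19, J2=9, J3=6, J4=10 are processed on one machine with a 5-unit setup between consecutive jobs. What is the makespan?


Makespan = Σ processing + (n-1) × setup
= (19 + 9 + 6 + 10) + (4-1)×5
= 44 + 15
= 59 time units


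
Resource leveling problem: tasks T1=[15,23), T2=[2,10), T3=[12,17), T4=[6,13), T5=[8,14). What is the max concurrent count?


Check each time point for overlaps:
  t=8: 3 tasks active (T2, T4, T5)
Max concurrent = 3


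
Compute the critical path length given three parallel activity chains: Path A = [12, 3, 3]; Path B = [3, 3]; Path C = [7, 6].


Path A: 12 + 3 + 3 = 18
Path B: 3 + 3 = 6
Path C: 7 + 6 = 13
Critical path = longest = max(18, 6, 13)
= 18 (Path A)


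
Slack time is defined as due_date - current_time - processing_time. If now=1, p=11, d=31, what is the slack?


Slack = due - current_time - processing
= 31 - 1 - 11
= 19


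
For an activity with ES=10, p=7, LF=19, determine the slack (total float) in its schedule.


EF = ES + duration = 10 + 7 = 17
LS = LF - duration = 19 - 7 = 12
Total Float = LF - EF = 19 - 17
(or LS - ES = 12 - 10)
= 2


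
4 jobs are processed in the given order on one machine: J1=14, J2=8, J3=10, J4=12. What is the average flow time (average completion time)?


Completion times:
  J1: completes at 14
  J2: completes at 22
  J3: completes at 32
  J4: completes at 44
Sum = 112
Average = 112/4
= 28.00


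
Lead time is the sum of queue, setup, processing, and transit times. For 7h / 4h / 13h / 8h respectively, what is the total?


Lead time = queue + setup + processing + transit
= 7 + 4 + 13 + 8
= 32 hours


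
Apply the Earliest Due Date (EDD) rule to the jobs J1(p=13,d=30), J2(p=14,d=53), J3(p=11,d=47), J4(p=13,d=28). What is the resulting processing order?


EDD: sort by earliest due date
  J4: d=28, p=13
  J1: d=30, p=13
  J3: d=47, p=11
  J2: d=53, p=14
Order: J4 → J1 → J3 → J2


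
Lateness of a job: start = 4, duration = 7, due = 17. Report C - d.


Completion = 4 + 7 = 11
Lateness = C - d = 11 - 17
= -6


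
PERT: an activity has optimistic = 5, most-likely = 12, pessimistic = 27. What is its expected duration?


te = (o + 4m + p) / 6
= (5 + 4×12 + 27) / 6
= (5 + 48 + 27) / 6
= 80 / 6
= 13.33


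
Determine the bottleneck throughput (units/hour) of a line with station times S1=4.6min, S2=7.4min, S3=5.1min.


Bottleneck = longest station time
Station times: [4.6, 7.4, 5.1]
Max = 7.4 min
Rate = 60 / 7.4
= 8.11 units/hour (bottleneck: 7.4min)


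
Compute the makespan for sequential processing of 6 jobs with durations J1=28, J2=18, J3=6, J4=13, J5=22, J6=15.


Sequential makespan: sum all processing times
= 28 + 18 + 6 + 13 + 22 + 15
= 102 time units


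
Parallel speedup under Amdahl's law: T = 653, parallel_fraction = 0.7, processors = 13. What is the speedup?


Amdahl's law: T_p = T × ((1-p) + p/N)
= 653 × ((1-0.7) + 0.7/13)
= 653 × (0.30 + 0.0538)
= 653 × 0.3538
= 231.06
Speedup = 653/231.06
= 2.83×


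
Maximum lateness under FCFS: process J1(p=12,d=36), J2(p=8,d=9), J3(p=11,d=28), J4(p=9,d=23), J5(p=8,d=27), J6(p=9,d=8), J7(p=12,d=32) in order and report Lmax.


Lateness per job (L = C - d):
  J1: C=12, d=36, L=-24
  J2: C=20, d=9, L=11
  J3: C=31, d=28, L=3
  J4: C=40, d=23, L=17
  J5: C=48, d=27, L=21
  J6: C=57, d=8, L=49
  J7: C=69, d=32, L=37
Lmax = max(-24, 11, 3, 17, 21, 49, 37)
= 49


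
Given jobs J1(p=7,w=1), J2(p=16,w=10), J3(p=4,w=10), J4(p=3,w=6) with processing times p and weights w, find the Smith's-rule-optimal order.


WSPT (Smith's rule): sort by p/w ascending
  J3: p/w = 4/10 = 0.400
  J4: p/w = 3/6 = 0.500
  J2: p/w = 16/10 = 1.600
  J1: p/w = 7/1 = 7.000
Order: J3 → J4 → J2 → J1


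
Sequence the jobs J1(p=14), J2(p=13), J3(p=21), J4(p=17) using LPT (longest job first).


LPT: sort by longest processing time first
  J3: p=21
  J4: p=17
  J1: p=14
  J2: p=13
Order: J3 → J4 → J1 → J2


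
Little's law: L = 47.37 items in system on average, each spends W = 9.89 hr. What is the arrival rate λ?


Little's law: L = λW → λ = L / W
= 47.37 / 9.89
= 4.79 per hour


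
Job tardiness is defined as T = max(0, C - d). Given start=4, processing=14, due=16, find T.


Completion = start + processing = 4 + 14 = 18
Tardiness = max(0, C - d) = max(0, 18 - 16)
= max(0, 2)
= 2


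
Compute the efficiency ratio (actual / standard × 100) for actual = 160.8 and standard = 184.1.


Efficiency = (actual / standard) × 100
= (160.8 / 184.1) × 100
= 87.3%


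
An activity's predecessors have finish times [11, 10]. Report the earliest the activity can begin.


ES = max of all predecessor completion times
Predecessors: [11, 10]
ES = max(11, 10)
= 11


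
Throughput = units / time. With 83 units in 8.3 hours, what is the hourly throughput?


Throughput = units / time
= 83 / 8.3
= 10.0 units/hour


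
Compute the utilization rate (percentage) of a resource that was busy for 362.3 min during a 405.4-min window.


Utilization = busy / total × 100
= 362.3 / 405.4 × 100
= 89.4%


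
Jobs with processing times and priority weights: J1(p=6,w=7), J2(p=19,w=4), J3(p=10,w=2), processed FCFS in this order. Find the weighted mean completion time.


Completion times:
  J1: C=6, w×C=7×6=42
  J2: C=25, w×C=4×25=100
  J3: C=35, w×C=2×35=70
Sum w×C = 212
Sum w = 13
Weighted avg = 212/13
= 16.31


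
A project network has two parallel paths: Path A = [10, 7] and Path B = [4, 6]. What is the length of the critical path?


Path A: 10 + 7 = 17
Path B: 4 + 6 = 10
Critical path = longest = max(17, 10)
= 17 (Path A)


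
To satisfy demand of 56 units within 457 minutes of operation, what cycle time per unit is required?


Cycle time = available time / demand
= 457 / 56
= 8.16 min/unit


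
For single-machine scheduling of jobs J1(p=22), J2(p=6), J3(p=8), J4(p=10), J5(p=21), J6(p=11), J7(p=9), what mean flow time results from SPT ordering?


SPT order: J2 → J3 → J7 → J4 → J6 → J5 → J1
Completion times:
  J2: C=6
  J3: C=14
  J7: C=23
  J4: C=33
  J6: C=44
  J5: C=65
  J1: C=87
Sum = 272, n = 7
Mean flow = 272/7
= 38.86


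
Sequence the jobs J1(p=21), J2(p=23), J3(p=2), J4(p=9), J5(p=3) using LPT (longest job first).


LPT: sort by longest processing time first
  J2: p=23
  J1: p=21
  J4: p=9
  J5: p=3
  J3: p=2
Order: J2 → J1 → J4 → J5 → J3


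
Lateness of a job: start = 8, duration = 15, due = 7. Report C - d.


Completion = 8 + 15 = 23
Lateness = C - d = 23 - 7
= 16


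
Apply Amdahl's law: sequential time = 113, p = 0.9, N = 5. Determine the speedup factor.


Amdahl's law: T_p = T × ((1-p) + p/N)
= 113 × ((1-0.9) + 0.9/5)
= 113 × (0.10 + 0.1800)
= 113 × 0.2800
= 31.64
Speedup = 113/31.64
= 3.57×


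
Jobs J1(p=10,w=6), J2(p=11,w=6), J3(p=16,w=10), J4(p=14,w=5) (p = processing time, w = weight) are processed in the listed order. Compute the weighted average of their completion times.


Completion times:
  J1: C=10, w×C=6×10=60
  J2: C=21, w×C=6×21=126
  J3: C=37, w×C=10×37=370
  J4: C=51, w×C=5×51=255
Sum w×C = 811
Sum w = 27
Weighted avg = 811/27
= 30.04


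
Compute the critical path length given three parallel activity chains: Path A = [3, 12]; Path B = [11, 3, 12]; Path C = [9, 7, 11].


Path A: 3 + 12 = 15
Path B: 11 + 3 + 12 = 26
Path C: 9 + 7 + 11 = 27
Critical path = longest = max(15, 26, 27)
= 27 (Path C)


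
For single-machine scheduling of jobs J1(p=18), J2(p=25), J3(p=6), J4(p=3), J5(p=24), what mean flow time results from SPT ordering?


SPT order: J4 → J3 → J1 → J5 → J2
Completion times:
  J4: C=3
  J3: C=9
  J1: C=27
  J5: C=51
  J2: C=76
Sum = 166, n = 5
Mean flow = 166/5
= 33.20


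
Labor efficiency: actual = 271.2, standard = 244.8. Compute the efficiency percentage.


Efficiency = (actual / standard) × 100
= (271.2 / 244.8) × 100
= 110.8%


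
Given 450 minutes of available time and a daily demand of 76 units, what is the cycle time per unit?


Cycle time = available time / demand
= 450 / 76
= 5.92 min/unit


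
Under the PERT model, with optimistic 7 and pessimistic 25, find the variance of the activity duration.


σ² = ((p - o) / 6)² = (p - o)² / 36
= (25 - 7)² / 36
= 18² / 36
= 324 / 36
= 9.0000


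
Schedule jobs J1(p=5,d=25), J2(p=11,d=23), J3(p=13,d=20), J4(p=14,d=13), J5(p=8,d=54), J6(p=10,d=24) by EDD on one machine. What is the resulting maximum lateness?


EDD order: J4 → J3 → J2 → J6 → J1 → J5
Completion and lateness:
  J4: C=14, d=13, L=14-13=1
  J3: C=27, d=20, L=27-20=7
  J2: C=38, d=23, L=38-23=15
  J6: C=48, d=24, L=48-24=24
  J1: C=53, d=25, L=53-25=28
  J5: C=61, d=54, L=61-54=7
Lmax = max(1, 7, 15, 24, 28, 7)
= 28


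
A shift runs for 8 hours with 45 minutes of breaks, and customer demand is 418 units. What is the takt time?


Available = 8×60 - 45 = 435 min
Takt time = 435 / 418
= 1.04 min/unit


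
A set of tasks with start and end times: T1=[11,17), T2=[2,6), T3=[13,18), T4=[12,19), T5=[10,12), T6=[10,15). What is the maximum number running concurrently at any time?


Check each time point for overlaps:
  t=13: 4 tasks active (T1, T3, T4, T6)
Max concurrent = 4


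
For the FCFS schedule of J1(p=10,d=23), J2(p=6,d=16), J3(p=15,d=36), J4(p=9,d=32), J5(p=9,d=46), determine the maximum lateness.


Lateness per job (L = C - d):
  J1: C=10, d=23, L=-13
  J2: C=16, d=16, L=0
  J3: C=31, d=36, L=-5
  J4: C=40, d=32, L=8
  J5: C=49, d=46, L=3
Lmax = max(-13, 0, -5, 8, 3)
= 8


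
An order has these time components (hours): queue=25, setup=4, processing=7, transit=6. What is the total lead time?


Lead time = queue + setup + processing + transit
= 25 + 4 + 7 + 6
= 42 hours


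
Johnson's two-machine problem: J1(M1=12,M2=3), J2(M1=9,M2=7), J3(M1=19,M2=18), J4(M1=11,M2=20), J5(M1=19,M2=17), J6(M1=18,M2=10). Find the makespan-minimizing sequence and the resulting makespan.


Johnson's rule:
Group 1 (M1≤M2, sort by M1): ['J4']
Group 2 (M1>M2, sort desc M2): ['J3', 'J5', 'J6', 'J2', 'J1']
Sequence: J4 → J3 → J5 → J6 → J2 → J1
Makespan calculation:
  J4: M1 done=11, M2 done=31
  J3: M1 done=30, M2 done=49
  J5: M1 done=49, M2 done=66
  J6: M1 done=67, M2 done=77
  J2: M1 done=76, M2 done=84
  J1: M1 done=88, M2 done=91
= Sequence: J4 → J3 → J5 → J6 → J2 → J1, Makespan: 91


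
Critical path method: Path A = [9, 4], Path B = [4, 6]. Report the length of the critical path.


Path A: 9 + 4 = 13
Path B: 4 + 6 = 10
Critical path = longest = max(13, 10)
= 13 (Path A)


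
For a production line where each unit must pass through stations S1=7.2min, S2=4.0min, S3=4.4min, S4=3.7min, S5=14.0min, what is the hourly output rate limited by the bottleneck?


Bottleneck = longest station time
Station times: [7.2, 4.0, 4.4, 3.7, 14.0]
Max = 14.0 min
Rate = 60 / 14.0
= 4.29 units/hour (bottleneck: 14.0min)


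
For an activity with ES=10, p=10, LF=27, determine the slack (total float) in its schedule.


EF = ES + duration = 10 + 10 = 20
LS = LF - duration = 27 - 10 = 17
Total Float = LF - EF = 27 - 20
(or LS - ES = 17 - 10)
= 7


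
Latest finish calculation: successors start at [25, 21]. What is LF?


LF = min of all successor start times
Successors start at: [25, 21]
LF = min(25, 21)
= 21


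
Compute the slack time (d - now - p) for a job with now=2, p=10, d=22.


Slack = due - current_time - processing
= 22 - 2 - 10
= 10


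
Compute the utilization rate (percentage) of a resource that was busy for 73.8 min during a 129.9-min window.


Utilization = busy / total × 100
= 73.8 / 129.9 × 100
= 56.8%


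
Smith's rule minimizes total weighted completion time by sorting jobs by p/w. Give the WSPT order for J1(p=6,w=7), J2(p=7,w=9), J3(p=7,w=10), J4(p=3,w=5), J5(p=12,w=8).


WSPT (Smith's rule): sort by p/w ascending
  J4: p/w = 3/5 = 0.600
  J3: p/w = 7/10 = 0.700
  J2: p/w = 7/9 = 0.778
  J1: p/w = 6/7 = 0.857
  J5: p/w = 12/8 = 1.500
Order: J4 → J3 → J2 → J1 → J5


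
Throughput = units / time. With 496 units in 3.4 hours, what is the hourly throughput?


Throughput = units / time
= 496 / 3.4
= 145.9 units/hour


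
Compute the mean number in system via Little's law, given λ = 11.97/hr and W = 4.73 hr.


Little's law: L = λ × W
= 11.97 × 4.73
= 56.62


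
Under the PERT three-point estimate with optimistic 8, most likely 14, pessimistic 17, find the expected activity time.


te = (o + 4m + p) / 6
= (8 + 4×14 + 17) / 6
= (8 + 56 + 17) / 6
= 81 / 6
= 13.50


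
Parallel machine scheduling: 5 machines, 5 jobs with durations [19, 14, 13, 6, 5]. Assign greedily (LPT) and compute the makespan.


Jobs (LPT sorted): [19, 14, 13, 6, 5]
Machines: 5
  J=19 → Machine 1 (load: 0+19=19)
  J=14 → Machine 2 (load: 0+14=14)
  J=13 → Machine 3 (load: 0+13=13)
  J=6 → Machine 4 (load: 0+6=6)
  J=5 → Machine 5 (load: 0+5=5)
Machine loads: [19, 14, 13, 6, 5]
Makespan = max = 19 time units
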